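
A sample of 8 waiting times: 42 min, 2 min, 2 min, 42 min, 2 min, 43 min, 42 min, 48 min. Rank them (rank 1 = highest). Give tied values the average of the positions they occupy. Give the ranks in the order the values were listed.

4, 7, 7, 4, 7, 2, 4, 1

Sorted (descending): 48, 43, 42, 42, 42, 2, 2, 2
The 3 values of 42 occupy positions 3–5 → average rank 4.
The 3 values of 2 occupy positions 6–8 → average rank 7.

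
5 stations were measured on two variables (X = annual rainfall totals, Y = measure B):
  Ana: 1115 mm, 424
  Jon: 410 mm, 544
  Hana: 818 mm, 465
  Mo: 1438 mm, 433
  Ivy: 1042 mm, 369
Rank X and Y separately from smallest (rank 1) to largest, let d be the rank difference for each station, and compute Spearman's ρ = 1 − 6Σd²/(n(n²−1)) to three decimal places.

-0.600

Ranks of variable 1: 4, 1, 2, 5, 3
Ranks of variable 2: 2, 5, 4, 3, 1
d = r₁ − r₂: 2, -4, -2, 2, 2
d²: 4, 16, 4, 4, 4; Σd² = 32
ρ = 1 − 6·32/(5·24) = 1 − 192/120 = -0.600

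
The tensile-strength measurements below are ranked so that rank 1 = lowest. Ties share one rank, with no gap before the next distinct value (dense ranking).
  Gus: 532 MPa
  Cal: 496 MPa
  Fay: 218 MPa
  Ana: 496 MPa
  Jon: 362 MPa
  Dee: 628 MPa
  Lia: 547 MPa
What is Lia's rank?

5

Sorted (ascending): 218, 362, 496, 496, 532, 547, 628
The 2 values of 496 share dense rank 3.
Remaining distinct values take the next consecutive integers.
Lia has value 547 MPa → rank 5.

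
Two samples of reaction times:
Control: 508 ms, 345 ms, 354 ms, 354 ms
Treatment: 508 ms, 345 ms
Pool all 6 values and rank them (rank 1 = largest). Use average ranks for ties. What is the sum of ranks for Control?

14

Sorted (descending): 508, 508, 354, 354, 345, 345
The 2 values of 508 occupy positions 1–2 → average rank (1+2)/2 = 1.5.
The 2 values of 354 occupy positions 3–4 → average rank (3+4)/2 = 3.5.
The 2 values of 345 occupy positions 5–6 → average rank (5+6)/2 = 5.5.
Control values → pooled ranks: 508→1.5, 345→5.5, 354→3.5, 354→3.5
Rank sum = 1.5 + 5.5 + 3.5 + 3.5 = 14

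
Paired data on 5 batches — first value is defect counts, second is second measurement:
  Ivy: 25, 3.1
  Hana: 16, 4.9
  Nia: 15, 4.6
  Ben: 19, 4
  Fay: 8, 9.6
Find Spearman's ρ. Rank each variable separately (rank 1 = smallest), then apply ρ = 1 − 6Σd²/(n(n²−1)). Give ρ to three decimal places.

Ranks of variable 1: 5, 3, 2, 4, 1
Ranks of variable 2: 1, 4, 3, 2, 5
d = r₁ − r₂: 4, -1, -1, 2, -4
d²: 16, 1, 1, 4, 16; Σd² = 38
ρ = 1 − 6·38/(5·24) = 1 − 228/120 = -0.900

-0.900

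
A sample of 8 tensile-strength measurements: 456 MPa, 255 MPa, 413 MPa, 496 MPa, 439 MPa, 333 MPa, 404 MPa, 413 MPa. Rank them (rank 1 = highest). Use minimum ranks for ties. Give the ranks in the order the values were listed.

2, 8, 4, 1, 3, 7, 6, 4

Sorted (descending): 496, 456, 439, 413, 413, 404, 333, 255
The 2 values of 413 occupy positions 4–5 → each gets rank 4.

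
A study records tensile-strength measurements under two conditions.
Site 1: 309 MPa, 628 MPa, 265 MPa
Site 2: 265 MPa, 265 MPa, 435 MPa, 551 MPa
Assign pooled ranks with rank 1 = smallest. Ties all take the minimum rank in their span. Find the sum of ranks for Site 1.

12

Sorted (ascending): 265, 265, 265, 309, 435, 551, 628
The 3 values of 265 occupy positions 1–3 → each gets rank 1.
Site 1 values → pooled ranks: 309→4, 628→7, 265→1
Rank sum = 4 + 7 + 1 = 12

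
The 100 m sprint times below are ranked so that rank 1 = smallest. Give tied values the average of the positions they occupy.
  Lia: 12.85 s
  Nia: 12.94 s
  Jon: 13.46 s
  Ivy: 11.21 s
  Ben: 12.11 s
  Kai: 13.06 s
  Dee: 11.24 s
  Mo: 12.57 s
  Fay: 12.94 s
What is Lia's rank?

Sorted (ascending): 11.21, 11.24, 12.11, 12.57, 12.85, 12.94, 12.94, 13.06, 13.46
The 2 values of 12.94 occupy positions 6–7 → average rank (6+7)/2 = 6.5.
Lia has value 12.85 s → rank 5.

5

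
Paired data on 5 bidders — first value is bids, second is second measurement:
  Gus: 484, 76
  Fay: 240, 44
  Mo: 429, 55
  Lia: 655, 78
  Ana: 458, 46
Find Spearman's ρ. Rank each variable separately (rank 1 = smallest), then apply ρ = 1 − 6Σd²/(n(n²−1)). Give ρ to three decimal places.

Ranks of variable 1: 4, 1, 2, 5, 3
Ranks of variable 2: 4, 1, 3, 5, 2
d = r₁ − r₂: 0, 0, -1, 0, 1
d²: 0, 0, 1, 0, 1; Σd² = 2
ρ = 1 − 6·2/(5·24) = 1 − 12/120 = 0.900

0.900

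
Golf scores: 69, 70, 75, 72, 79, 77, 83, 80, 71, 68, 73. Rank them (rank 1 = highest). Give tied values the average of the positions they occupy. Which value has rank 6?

Sorted (descending): 83, 80, 79, 77, 75, 73, 72, 71, 70, 69, 68
No ties — each value takes its position as its rank.
Rank 6 → value 73.

73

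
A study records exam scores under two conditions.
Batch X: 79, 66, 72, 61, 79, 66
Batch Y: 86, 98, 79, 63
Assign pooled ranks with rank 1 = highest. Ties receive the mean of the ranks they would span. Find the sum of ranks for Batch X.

39

Sorted (descending): 98, 86, 79, 79, 79, 72, 66, 66, 63, 61
The 3 values of 79 occupy positions 3–5 → average rank 4.
The 2 values of 66 occupy positions 7–8 → average rank (7+8)/2 = 7.5.
Batch X values → pooled ranks: 79→4, 66→7.5, 72→6, 61→10, 79→4, 66→7.5
Rank sum = 4 + 7.5 + 6 + 10 + 4 + 7.5 = 39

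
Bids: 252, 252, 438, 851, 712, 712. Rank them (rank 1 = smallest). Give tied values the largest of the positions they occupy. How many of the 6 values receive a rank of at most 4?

Sorted (ascending): 252, 252, 438, 712, 712, 851
The 2 values of 252 occupy positions 1–2 → each gets rank 2.
The 2 values of 712 occupy positions 4–5 → each gets rank 5.
Ranks ≤ 4: {2, 2, 3} → 3 values.

3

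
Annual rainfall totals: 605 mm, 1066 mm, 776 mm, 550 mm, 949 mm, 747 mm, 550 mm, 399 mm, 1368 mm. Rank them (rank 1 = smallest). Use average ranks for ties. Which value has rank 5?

747

Sorted (ascending): 399, 550, 550, 605, 747, 776, 949, 1066, 1368
The 2 values of 550 occupy positions 2–3 → average rank (2+3)/2 = 2.5.
Rank 5 → value 747.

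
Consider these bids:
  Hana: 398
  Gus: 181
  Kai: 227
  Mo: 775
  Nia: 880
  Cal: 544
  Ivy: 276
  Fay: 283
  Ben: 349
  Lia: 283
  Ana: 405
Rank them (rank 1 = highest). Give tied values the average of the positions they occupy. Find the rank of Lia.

Sorted (descending): 880, 775, 544, 405, 398, 349, 283, 283, 276, 227, 181
The 2 values of 283 occupy positions 7–8 → average rank (7+8)/2 = 7.5.
Lia has value 283 → rank 7.5.

7.5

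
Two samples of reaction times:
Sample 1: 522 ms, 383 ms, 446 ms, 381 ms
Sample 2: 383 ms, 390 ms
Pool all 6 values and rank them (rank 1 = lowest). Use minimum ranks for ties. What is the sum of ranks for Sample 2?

Sorted (ascending): 381, 383, 383, 390, 446, 522
The 2 values of 383 occupy positions 2–3 → each gets rank 2.
Sample 2 values → pooled ranks: 383→2, 390→4
Rank sum = 2 + 4 = 6

6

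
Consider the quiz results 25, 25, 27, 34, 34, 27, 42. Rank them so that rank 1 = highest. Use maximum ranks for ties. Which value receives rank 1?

42

Sorted (descending): 42, 34, 34, 27, 27, 25, 25
The 2 values of 34 occupy positions 2–3 → each gets rank 3.
The 2 values of 27 occupy positions 4–5 → each gets rank 5.
The 2 values of 25 occupy positions 6–7 → each gets rank 7.
Rank 1 → value 42.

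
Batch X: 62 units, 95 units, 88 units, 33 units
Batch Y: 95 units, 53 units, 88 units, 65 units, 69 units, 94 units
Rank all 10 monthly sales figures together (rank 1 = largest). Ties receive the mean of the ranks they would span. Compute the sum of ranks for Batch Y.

Sorted (descending): 95, 95, 94, 88, 88, 69, 65, 62, 53, 33
The 2 values of 95 occupy positions 1–2 → average rank (1+2)/2 = 1.5.
The 2 values of 88 occupy positions 4–5 → average rank (4+5)/2 = 4.5.
Batch Y values → pooled ranks: 95→1.5, 53→9, 88→4.5, 65→7, 69→6, 94→3
Rank sum = 1.5 + 9 + 4.5 + 7 + 6 + 3 = 31

31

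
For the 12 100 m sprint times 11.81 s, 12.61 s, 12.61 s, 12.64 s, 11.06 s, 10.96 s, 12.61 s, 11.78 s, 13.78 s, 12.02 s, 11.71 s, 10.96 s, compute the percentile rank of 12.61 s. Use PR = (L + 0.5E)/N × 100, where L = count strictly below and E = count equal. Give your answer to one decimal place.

N = 12.
Strictly below 12.61: 7. Equal to 12.61: 3.
PR = (7 + 0.5·3)/12 × 100 = 70.8

70.8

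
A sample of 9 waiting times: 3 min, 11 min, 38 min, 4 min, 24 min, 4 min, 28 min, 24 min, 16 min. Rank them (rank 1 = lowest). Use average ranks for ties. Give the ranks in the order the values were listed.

Sorted (ascending): 3, 4, 4, 11, 16, 24, 24, 28, 38
The 2 values of 4 occupy positions 2–3 → average rank (2+3)/2 = 2.5.
The 2 values of 24 occupy positions 6–7 → average rank (6+7)/2 = 6.5.

1, 4, 9, 2.5, 6.5, 2.5, 8, 6.5, 5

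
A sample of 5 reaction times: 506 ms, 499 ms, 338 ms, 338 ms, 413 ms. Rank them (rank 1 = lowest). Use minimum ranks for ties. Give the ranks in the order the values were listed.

Sorted (ascending): 338, 338, 413, 499, 506
The 2 values of 338 occupy positions 1–2 → each gets rank 1.

5, 4, 1, 1, 3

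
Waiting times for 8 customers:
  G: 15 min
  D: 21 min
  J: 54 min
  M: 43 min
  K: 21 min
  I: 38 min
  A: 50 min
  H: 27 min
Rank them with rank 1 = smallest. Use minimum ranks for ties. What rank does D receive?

2

Sorted (ascending): 15, 21, 21, 27, 38, 43, 50, 54
The 2 values of 21 occupy positions 2–3 → each gets rank 2.
D has value 21 min → rank 2.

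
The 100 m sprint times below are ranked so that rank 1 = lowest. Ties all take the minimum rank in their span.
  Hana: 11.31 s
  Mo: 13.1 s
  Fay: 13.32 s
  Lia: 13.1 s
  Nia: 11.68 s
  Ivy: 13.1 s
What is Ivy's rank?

Sorted (ascending): 11.31, 11.68, 13.1, 13.1, 13.1, 13.32
The 3 values of 13.1 occupy positions 3–5 → each gets rank 3.
Ivy has value 13.1 s → rank 3.

3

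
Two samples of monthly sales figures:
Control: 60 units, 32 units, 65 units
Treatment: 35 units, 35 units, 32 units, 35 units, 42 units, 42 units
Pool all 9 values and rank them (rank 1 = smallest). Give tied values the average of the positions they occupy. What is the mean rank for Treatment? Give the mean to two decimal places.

Sorted (ascending): 32, 32, 35, 35, 35, 42, 42, 60, 65
The 2 values of 32 occupy positions 1–2 → average rank (1+2)/2 = 1.5.
The 3 values of 35 occupy positions 3–5 → average rank 4.
The 2 values of 42 occupy positions 6–7 → average rank (6+7)/2 = 6.5.
Treatment values → pooled ranks: 35→4, 35→4, 32→1.5, 35→4, 42→6.5, 42→6.5
Mean rank = (4 + 4 + 1.5 + 4 + 6.5 + 6.5) / 6 = 4.42

4.42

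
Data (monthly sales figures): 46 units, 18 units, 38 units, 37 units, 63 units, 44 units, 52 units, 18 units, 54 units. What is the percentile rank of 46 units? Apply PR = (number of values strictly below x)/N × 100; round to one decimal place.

N = 9.
Strictly below 46: 5. Equal to 46: 1.
PR = 5/9 × 100 = 55.6

55.6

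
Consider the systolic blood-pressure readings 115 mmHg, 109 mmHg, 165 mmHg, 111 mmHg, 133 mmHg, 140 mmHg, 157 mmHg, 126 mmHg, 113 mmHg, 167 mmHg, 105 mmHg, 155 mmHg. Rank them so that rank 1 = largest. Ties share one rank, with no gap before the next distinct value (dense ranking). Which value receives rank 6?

133

Sorted (descending): 167, 165, 157, 155, 140, 133, 126, 115, 113, 111, 109, 105
No ties — each value takes its position as its rank.
Rank 6 → value 133.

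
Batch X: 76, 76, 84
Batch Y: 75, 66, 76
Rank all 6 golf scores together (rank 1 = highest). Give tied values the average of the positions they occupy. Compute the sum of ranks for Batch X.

7

Sorted (descending): 84, 76, 76, 76, 75, 66
The 3 values of 76 occupy positions 2–4 → average rank 3.
Batch X values → pooled ranks: 76→3, 76→3, 84→1
Rank sum = 3 + 3 + 1 = 7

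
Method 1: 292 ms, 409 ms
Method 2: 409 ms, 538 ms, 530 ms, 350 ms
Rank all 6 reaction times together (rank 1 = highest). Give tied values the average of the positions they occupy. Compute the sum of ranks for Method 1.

Sorted (descending): 538, 530, 409, 409, 350, 292
The 2 values of 409 occupy positions 3–4 → average rank (3+4)/2 = 3.5.
Method 1 values → pooled ranks: 292→6, 409→3.5
Rank sum = 6 + 3.5 = 9.5

9.5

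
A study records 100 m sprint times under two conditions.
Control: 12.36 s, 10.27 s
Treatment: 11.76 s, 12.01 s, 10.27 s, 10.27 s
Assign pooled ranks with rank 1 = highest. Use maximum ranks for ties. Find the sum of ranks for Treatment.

17

Sorted (descending): 12.36, 12.01, 11.76, 10.27, 10.27, 10.27
The 3 values of 10.27 occupy positions 4–6 → each gets rank 6.
Treatment values → pooled ranks: 11.76→3, 12.01→2, 10.27→6, 10.27→6
Rank sum = 3 + 2 + 6 + 6 = 17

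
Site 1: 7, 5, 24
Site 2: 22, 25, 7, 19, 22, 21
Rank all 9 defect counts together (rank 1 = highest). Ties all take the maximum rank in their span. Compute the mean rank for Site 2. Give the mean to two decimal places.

4.67

Sorted (descending): 25, 24, 22, 22, 21, 19, 7, 7, 5
The 2 values of 22 occupy positions 3–4 → each gets rank 4.
The 2 values of 7 occupy positions 7–8 → each gets rank 8.
Site 2 values → pooled ranks: 22→4, 25→1, 7→8, 19→6, 22→4, 21→5
Mean rank = (4 + 1 + 8 + 6 + 4 + 5) / 6 = 4.67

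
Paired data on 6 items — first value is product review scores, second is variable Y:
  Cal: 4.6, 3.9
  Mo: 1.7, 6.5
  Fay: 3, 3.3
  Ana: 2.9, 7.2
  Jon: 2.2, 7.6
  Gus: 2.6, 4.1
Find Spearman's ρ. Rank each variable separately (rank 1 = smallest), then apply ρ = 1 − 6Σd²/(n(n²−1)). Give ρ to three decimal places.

Ranks of variable 1: 6, 1, 5, 4, 2, 3
Ranks of variable 2: 2, 4, 1, 5, 6, 3
d = r₁ − r₂: 4, -3, 4, -1, -4, 0
d²: 16, 9, 16, 1, 16, 0; Σd² = 58
ρ = 1 − 6·58/(6·35) = 1 − 348/210 = -0.657

-0.657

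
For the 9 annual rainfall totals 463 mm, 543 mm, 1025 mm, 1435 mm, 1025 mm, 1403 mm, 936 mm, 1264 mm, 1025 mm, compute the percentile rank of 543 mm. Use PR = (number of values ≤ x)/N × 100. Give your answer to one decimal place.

22.2

N = 9.
Strictly below 543: 1. Equal to 543: 1.
PR = 2/9 × 100 = 22.2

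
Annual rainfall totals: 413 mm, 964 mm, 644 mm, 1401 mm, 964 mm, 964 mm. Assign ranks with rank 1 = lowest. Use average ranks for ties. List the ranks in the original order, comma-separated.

Sorted (ascending): 413, 644, 964, 964, 964, 1401
The 3 values of 964 occupy positions 3–5 → average rank 4.

1, 4, 2, 6, 4, 4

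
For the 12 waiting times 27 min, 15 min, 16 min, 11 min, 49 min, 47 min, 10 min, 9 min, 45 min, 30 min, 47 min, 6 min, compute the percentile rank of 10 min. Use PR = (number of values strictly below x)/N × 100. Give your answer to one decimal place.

N = 12.
Strictly below 10: 2. Equal to 10: 1.
PR = 2/12 × 100 = 16.7

16.7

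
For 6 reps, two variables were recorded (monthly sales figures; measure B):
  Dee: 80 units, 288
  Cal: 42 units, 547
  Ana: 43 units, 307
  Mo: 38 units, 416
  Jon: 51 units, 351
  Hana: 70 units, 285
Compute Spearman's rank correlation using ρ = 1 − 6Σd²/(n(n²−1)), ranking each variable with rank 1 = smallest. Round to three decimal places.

Ranks of variable 1: 6, 2, 3, 1, 4, 5
Ranks of variable 2: 2, 6, 3, 5, 4, 1
d = r₁ − r₂: 4, -4, 0, -4, 0, 4
d²: 16, 16, 0, 16, 0, 16; Σd² = 64
ρ = 1 − 6·64/(6·35) = 1 − 384/210 = -0.829

-0.829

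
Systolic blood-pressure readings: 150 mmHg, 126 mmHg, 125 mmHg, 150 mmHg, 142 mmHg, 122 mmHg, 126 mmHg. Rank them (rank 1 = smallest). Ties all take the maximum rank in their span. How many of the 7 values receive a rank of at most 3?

Sorted (ascending): 122, 125, 126, 126, 142, 150, 150
The 2 values of 126 occupy positions 3–4 → each gets rank 4.
The 2 values of 150 occupy positions 6–7 → each gets rank 7.
Ranks ≤ 3: {1, 2} → 2 values.

2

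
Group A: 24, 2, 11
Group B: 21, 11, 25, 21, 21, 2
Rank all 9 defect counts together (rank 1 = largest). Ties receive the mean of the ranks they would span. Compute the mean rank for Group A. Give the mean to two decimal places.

5.67

Sorted (descending): 25, 24, 21, 21, 21, 11, 11, 2, 2
The 3 values of 21 occupy positions 3–5 → average rank 4.
The 2 values of 11 occupy positions 6–7 → average rank (6+7)/2 = 6.5.
The 2 values of 2 occupy positions 8–9 → average rank (8+9)/2 = 8.5.
Group A values → pooled ranks: 24→2, 2→8.5, 11→6.5
Mean rank = (2 + 8.5 + 6.5) / 3 = 5.67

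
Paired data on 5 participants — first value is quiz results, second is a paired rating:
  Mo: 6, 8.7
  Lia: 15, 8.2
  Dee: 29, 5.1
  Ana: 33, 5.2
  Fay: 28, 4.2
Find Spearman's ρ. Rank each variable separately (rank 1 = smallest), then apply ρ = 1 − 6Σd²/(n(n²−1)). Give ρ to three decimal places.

-0.600

Ranks of variable 1: 1, 2, 4, 5, 3
Ranks of variable 2: 5, 4, 2, 3, 1
d = r₁ − r₂: -4, -2, 2, 2, 2
d²: 16, 4, 4, 4, 4; Σd² = 32
ρ = 1 − 6·32/(5·24) = 1 − 192/120 = -0.600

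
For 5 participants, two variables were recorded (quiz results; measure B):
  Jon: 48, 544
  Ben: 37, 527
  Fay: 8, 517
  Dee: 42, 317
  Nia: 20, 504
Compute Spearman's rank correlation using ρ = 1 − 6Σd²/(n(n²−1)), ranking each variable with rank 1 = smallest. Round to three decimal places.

0.300

Ranks of variable 1: 5, 3, 1, 4, 2
Ranks of variable 2: 5, 4, 3, 1, 2
d = r₁ − r₂: 0, -1, -2, 3, 0
d²: 0, 1, 4, 9, 0; Σd² = 14
ρ = 1 − 6·14/(5·24) = 1 − 84/120 = 0.300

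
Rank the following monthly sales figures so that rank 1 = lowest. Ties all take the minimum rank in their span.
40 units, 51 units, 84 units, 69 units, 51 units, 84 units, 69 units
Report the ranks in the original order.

Sorted (ascending): 40, 51, 51, 69, 69, 84, 84
The 2 values of 51 occupy positions 2–3 → each gets rank 2.
The 2 values of 69 occupy positions 4–5 → each gets rank 4.
The 2 values of 84 occupy positions 6–7 → each gets rank 6.

1, 2, 6, 4, 2, 6, 4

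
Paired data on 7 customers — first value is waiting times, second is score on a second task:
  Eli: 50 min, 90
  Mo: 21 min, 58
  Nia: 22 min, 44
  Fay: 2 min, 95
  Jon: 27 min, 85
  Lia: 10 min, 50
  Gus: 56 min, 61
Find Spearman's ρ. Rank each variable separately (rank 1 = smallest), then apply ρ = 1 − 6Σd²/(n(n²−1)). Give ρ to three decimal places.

Ranks of variable 1: 6, 3, 4, 1, 5, 2, 7
Ranks of variable 2: 6, 3, 1, 7, 5, 2, 4
d = r₁ − r₂: 0, 0, 3, -6, 0, 0, 3
d²: 0, 0, 9, 36, 0, 0, 9; Σd² = 54
ρ = 1 − 6·54/(7·48) = 1 − 324/336 = 0.036

0.036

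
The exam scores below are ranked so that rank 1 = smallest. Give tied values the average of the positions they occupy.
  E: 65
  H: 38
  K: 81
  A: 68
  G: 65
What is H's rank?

1

Sorted (ascending): 38, 65, 65, 68, 81
The 2 values of 65 occupy positions 2–3 → average rank (2+3)/2 = 2.5.
H has value 38 → rank 1.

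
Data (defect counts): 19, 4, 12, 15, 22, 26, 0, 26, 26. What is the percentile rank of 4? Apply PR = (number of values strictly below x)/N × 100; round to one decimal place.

N = 9.
Strictly below 4: 1. Equal to 4: 1.
PR = 1/9 × 100 = 11.1

11.1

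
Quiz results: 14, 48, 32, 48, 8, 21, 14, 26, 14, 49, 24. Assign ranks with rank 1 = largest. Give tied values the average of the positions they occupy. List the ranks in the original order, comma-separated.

Sorted (descending): 49, 48, 48, 32, 26, 24, 21, 14, 14, 14, 8
The 2 values of 48 occupy positions 2–3 → average rank (2+3)/2 = 2.5.
The 3 values of 14 occupy positions 8–10 → average rank 9.

9, 2.5, 4, 2.5, 11, 7, 9, 5, 9, 1, 6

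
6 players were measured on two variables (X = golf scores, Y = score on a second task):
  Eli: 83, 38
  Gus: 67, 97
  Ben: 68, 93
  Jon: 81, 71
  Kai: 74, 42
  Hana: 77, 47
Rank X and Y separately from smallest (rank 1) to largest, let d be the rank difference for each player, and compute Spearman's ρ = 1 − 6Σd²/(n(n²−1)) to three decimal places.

-0.771

Ranks of variable 1: 6, 1, 2, 5, 3, 4
Ranks of variable 2: 1, 6, 5, 4, 2, 3
d = r₁ − r₂: 5, -5, -3, 1, 1, 1
d²: 25, 25, 9, 1, 1, 1; Σd² = 62
ρ = 1 − 6·62/(6·35) = 1 − 372/210 = -0.771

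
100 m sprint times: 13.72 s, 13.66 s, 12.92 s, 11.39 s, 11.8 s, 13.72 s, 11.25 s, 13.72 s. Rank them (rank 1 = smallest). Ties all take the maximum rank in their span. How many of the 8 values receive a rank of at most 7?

5

Sorted (ascending): 11.25, 11.39, 11.8, 12.92, 13.66, 13.72, 13.72, 13.72
The 3 values of 13.72 occupy positions 6–8 → each gets rank 8.
Ranks ≤ 7: {1, 2, 3, 4, 5} → 5 values.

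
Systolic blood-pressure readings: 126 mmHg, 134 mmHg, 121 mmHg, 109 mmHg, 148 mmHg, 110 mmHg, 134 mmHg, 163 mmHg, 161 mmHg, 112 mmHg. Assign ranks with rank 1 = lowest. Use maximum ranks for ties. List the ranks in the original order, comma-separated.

Sorted (ascending): 109, 110, 112, 121, 126, 134, 134, 148, 161, 163
The 2 values of 134 occupy positions 6–7 → each gets rank 7.

5, 7, 4, 1, 8, 2, 7, 10, 9, 3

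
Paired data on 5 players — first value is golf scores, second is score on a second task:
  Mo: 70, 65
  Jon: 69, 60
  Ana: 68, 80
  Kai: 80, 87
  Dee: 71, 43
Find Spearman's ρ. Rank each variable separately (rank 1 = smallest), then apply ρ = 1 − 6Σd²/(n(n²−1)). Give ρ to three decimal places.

Ranks of variable 1: 3, 2, 1, 5, 4
Ranks of variable 2: 3, 2, 4, 5, 1
d = r₁ − r₂: 0, 0, -3, 0, 3
d²: 0, 0, 9, 0, 9; Σd² = 18
ρ = 1 − 6·18/(5·24) = 1 − 108/120 = 0.100

0.100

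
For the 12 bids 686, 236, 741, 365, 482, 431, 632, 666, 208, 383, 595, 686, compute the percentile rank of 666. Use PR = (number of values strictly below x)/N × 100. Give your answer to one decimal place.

66.7

N = 12.
Strictly below 666: 8. Equal to 666: 1.
PR = 8/12 × 100 = 66.7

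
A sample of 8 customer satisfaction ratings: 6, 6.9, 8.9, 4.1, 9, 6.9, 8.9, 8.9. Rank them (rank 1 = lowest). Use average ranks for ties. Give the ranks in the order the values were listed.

Sorted (ascending): 4.1, 6, 6.9, 6.9, 8.9, 8.9, 8.9, 9
The 2 values of 6.9 occupy positions 3–4 → average rank (3+4)/2 = 3.5.
The 3 values of 8.9 occupy positions 5–7 → average rank 6.

2, 3.5, 6, 1, 8, 3.5, 6, 6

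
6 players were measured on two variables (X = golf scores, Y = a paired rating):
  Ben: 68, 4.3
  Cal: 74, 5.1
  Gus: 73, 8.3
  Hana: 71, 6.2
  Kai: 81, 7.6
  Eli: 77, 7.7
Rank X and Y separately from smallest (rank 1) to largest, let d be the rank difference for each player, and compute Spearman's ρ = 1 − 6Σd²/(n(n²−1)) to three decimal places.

Ranks of variable 1: 1, 4, 3, 2, 6, 5
Ranks of variable 2: 1, 2, 6, 3, 4, 5
d = r₁ − r₂: 0, 2, -3, -1, 2, 0
d²: 0, 4, 9, 1, 4, 0; Σd² = 18
ρ = 1 − 6·18/(6·35) = 1 − 108/210 = 0.486

0.486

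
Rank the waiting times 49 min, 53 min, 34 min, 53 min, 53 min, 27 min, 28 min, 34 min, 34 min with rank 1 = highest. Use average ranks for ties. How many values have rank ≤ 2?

3

Sorted (descending): 53, 53, 53, 49, 34, 34, 34, 28, 27
The 3 values of 53 occupy positions 1–3 → average rank 2.
The 3 values of 34 occupy positions 5–7 → average rank 6.
Ranks ≤ 2: {2, 2, 2} → 3 values.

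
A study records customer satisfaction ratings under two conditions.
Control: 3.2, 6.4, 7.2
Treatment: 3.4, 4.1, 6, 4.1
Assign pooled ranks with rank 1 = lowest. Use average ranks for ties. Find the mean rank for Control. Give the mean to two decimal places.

4.67

Sorted (ascending): 3.2, 3.4, 4.1, 4.1, 6, 6.4, 7.2
The 2 values of 4.1 occupy positions 3–4 → average rank (3+4)/2 = 3.5.
Control values → pooled ranks: 3.2→1, 6.4→6, 7.2→7
Mean rank = (1 + 6 + 7) / 3 = 4.67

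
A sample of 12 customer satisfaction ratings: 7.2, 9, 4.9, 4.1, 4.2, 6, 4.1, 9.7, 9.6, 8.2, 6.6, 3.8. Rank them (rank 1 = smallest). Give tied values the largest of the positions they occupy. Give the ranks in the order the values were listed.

8, 10, 5, 3, 4, 6, 3, 12, 11, 9, 7, 1

Sorted (ascending): 3.8, 4.1, 4.1, 4.2, 4.9, 6, 6.6, 7.2, 8.2, 9, 9.6, 9.7
The 2 values of 4.1 occupy positions 2–3 → each gets rank 3.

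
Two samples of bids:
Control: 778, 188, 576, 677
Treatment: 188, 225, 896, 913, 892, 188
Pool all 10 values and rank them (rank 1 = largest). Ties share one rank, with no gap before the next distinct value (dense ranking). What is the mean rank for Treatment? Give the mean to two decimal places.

Sorted (descending): 913, 896, 892, 778, 677, 576, 225, 188, 188, 188
The 3 values of 188 share dense rank 8.
Remaining distinct values take the next consecutive integers.
Treatment values → pooled ranks: 188→8, 225→7, 896→2, 913→1, 892→3, 188→8
Mean rank = (8 + 7 + 2 + 1 + 3 + 8) / 6 = 4.83

4.83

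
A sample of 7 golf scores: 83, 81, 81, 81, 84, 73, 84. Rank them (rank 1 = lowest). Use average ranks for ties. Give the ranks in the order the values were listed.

Sorted (ascending): 73, 81, 81, 81, 83, 84, 84
The 3 values of 81 occupy positions 2–4 → average rank 3.
The 2 values of 84 occupy positions 6–7 → average rank (6+7)/2 = 6.5.

5, 3, 3, 3, 6.5, 1, 6.5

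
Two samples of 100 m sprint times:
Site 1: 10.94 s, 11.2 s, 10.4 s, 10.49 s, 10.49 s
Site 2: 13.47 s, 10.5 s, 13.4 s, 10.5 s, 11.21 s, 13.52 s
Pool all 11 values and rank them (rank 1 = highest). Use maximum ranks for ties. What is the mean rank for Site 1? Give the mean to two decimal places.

8.40

Sorted (descending): 13.52, 13.47, 13.4, 11.21, 11.2, 10.94, 10.5, 10.5, 10.49, 10.49, 10.4
The 2 values of 10.5 occupy positions 7–8 → each gets rank 8.
The 2 values of 10.49 occupy positions 9–10 → each gets rank 10.
Site 1 values → pooled ranks: 10.94→6, 11.2→5, 10.4→11, 10.49→10, 10.49→10
Mean rank = (6 + 5 + 11 + 10 + 10) / 5 = 8.40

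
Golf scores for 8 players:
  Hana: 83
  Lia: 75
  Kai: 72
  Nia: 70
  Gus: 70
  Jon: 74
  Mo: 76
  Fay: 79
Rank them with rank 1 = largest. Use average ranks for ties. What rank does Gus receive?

Sorted (descending): 83, 79, 76, 75, 74, 72, 70, 70
The 2 values of 70 occupy positions 7–8 → average rank (7+8)/2 = 7.5.
Gus has value 70 → rank 7.5.

7.5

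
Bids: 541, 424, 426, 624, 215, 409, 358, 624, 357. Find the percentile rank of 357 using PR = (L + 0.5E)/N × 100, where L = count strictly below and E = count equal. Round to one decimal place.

16.7

N = 9.
Strictly below 357: 1. Equal to 357: 1.
PR = (1 + 0.5·1)/9 × 100 = 16.7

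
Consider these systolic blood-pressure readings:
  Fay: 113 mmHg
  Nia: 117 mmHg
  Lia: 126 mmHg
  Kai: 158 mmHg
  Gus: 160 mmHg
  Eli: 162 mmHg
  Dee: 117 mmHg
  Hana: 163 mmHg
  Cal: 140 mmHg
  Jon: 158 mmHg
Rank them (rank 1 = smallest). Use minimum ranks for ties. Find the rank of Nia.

Sorted (ascending): 113, 117, 117, 126, 140, 158, 158, 160, 162, 163
The 2 values of 117 occupy positions 2–3 → each gets rank 2.
The 2 values of 158 occupy positions 6–7 → each gets rank 6.
Nia has value 117 mmHg → rank 2.

2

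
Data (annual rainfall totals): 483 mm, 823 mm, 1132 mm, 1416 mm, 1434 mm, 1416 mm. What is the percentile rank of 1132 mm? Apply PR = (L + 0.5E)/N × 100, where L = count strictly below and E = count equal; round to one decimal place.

41.7

N = 6.
Strictly below 1132: 2. Equal to 1132: 1.
PR = (2 + 0.5·1)/6 × 100 = 41.7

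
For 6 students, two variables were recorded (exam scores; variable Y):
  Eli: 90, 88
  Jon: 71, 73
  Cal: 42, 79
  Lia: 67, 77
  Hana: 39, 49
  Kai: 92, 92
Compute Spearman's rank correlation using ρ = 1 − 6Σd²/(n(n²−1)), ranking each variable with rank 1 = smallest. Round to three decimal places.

Ranks of variable 1: 5, 4, 2, 3, 1, 6
Ranks of variable 2: 5, 2, 4, 3, 1, 6
d = r₁ − r₂: 0, 2, -2, 0, 0, 0
d²: 0, 4, 4, 0, 0, 0; Σd² = 8
ρ = 1 − 6·8/(6·35) = 1 − 48/210 = 0.771

0.771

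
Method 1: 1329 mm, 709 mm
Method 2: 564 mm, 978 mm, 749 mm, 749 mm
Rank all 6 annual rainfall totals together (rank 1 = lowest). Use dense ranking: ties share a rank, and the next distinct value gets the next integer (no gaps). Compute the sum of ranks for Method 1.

7

Sorted (ascending): 564, 709, 749, 749, 978, 1329
The 2 values of 749 share dense rank 3.
Remaining distinct values take the next consecutive integers.
Method 1 values → pooled ranks: 1329→5, 709→2
Rank sum = 5 + 2 = 7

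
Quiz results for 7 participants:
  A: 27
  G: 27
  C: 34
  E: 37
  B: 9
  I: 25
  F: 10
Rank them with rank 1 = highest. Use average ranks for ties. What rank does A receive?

3.5

Sorted (descending): 37, 34, 27, 27, 25, 10, 9
The 2 values of 27 occupy positions 3–4 → average rank (3+4)/2 = 3.5.
A has value 27 → rank 3.5.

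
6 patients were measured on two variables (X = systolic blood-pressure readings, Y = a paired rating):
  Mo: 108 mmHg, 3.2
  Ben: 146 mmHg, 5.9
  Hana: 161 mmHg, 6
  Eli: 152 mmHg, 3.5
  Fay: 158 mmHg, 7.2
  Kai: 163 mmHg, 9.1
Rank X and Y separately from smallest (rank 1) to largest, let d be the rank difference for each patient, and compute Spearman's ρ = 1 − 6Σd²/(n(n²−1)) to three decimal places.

Ranks of variable 1: 1, 2, 5, 3, 4, 6
Ranks of variable 2: 1, 3, 4, 2, 5, 6
d = r₁ − r₂: 0, -1, 1, 1, -1, 0
d²: 0, 1, 1, 1, 1, 0; Σd² = 4
ρ = 1 − 6·4/(6·35) = 1 − 24/210 = 0.886

0.886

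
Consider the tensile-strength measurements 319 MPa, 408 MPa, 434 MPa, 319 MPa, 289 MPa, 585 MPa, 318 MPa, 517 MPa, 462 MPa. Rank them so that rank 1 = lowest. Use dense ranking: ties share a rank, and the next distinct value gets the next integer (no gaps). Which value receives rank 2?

Sorted (ascending): 289, 318, 319, 319, 408, 434, 462, 517, 585
The 2 values of 319 share dense rank 3.
Remaining distinct values take the next consecutive integers.
Rank 2 → value 318.

318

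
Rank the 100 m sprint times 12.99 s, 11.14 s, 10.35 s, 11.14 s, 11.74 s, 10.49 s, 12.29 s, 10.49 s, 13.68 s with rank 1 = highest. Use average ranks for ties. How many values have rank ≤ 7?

Sorted (descending): 13.68, 12.99, 12.29, 11.74, 11.14, 11.14, 10.49, 10.49, 10.35
The 2 values of 11.14 occupy positions 5–6 → average rank (5+6)/2 = 5.5.
The 2 values of 10.49 occupy positions 7–8 → average rank (7+8)/2 = 7.5.
Ranks ≤ 7: {1, 2, 3, 4, 5.5, 5.5} → 6 values.

6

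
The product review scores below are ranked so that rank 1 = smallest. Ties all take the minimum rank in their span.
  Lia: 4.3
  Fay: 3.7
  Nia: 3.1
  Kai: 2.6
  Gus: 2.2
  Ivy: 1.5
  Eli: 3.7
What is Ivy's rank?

Sorted (ascending): 1.5, 2.2, 2.6, 3.1, 3.7, 3.7, 4.3
The 2 values of 3.7 occupy positions 5–6 → each gets rank 5.
Ivy has value 1.5 → rank 1.

1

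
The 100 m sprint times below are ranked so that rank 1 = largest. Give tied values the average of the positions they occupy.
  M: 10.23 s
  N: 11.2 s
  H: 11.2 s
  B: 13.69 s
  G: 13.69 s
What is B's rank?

1.5

Sorted (descending): 13.69, 13.69, 11.2, 11.2, 10.23
The 2 values of 13.69 occupy positions 1–2 → average rank (1+2)/2 = 1.5.
The 2 values of 11.2 occupy positions 3–4 → average rank (3+4)/2 = 3.5.
B has value 13.69 s → rank 1.5.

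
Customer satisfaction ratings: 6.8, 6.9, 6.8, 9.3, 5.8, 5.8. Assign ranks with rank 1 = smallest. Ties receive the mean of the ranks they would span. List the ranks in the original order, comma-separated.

3.5, 5, 3.5, 6, 1.5, 1.5

Sorted (ascending): 5.8, 5.8, 6.8, 6.8, 6.9, 9.3
The 2 values of 5.8 occupy positions 1–2 → average rank (1+2)/2 = 1.5.
The 2 values of 6.8 occupy positions 3–4 → average rank (3+4)/2 = 3.5.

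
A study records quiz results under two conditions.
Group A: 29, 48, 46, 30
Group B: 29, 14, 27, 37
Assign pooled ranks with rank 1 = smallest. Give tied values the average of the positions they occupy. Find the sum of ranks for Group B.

12.5

Sorted (ascending): 14, 27, 29, 29, 30, 37, 46, 48
The 2 values of 29 occupy positions 3–4 → average rank (3+4)/2 = 3.5.
Group B values → pooled ranks: 29→3.5, 14→1, 27→2, 37→6
Rank sum = 3.5 + 1 + 2 + 6 = 12.5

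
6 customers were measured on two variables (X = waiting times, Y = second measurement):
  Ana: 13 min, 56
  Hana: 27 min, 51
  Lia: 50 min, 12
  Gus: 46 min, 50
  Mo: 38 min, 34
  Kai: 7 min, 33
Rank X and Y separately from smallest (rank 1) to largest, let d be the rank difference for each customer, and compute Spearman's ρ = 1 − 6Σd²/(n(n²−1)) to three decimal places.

-0.371

Ranks of variable 1: 2, 3, 6, 5, 4, 1
Ranks of variable 2: 6, 5, 1, 4, 3, 2
d = r₁ − r₂: -4, -2, 5, 1, 1, -1
d²: 16, 4, 25, 1, 1, 1; Σd² = 48
ρ = 1 − 6·48/(6·35) = 1 − 288/210 = -0.371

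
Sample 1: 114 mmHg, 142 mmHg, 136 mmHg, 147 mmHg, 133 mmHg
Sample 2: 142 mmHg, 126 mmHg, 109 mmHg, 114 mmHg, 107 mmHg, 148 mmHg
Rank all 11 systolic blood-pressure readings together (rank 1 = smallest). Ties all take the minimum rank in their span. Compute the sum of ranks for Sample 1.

Sorted (ascending): 107, 109, 114, 114, 126, 133, 136, 142, 142, 147, 148
The 2 values of 114 occupy positions 3–4 → each gets rank 3.
The 2 values of 142 occupy positions 8–9 → each gets rank 8.
Sample 1 values → pooled ranks: 114→3, 142→8, 136→7, 147→10, 133→6
Rank sum = 3 + 8 + 7 + 10 + 6 = 34

34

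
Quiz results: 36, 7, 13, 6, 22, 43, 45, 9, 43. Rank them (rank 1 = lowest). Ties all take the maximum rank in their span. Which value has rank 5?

Sorted (ascending): 6, 7, 9, 13, 22, 36, 43, 43, 45
The 2 values of 43 occupy positions 7–8 → each gets rank 8.
Rank 5 → value 22.

22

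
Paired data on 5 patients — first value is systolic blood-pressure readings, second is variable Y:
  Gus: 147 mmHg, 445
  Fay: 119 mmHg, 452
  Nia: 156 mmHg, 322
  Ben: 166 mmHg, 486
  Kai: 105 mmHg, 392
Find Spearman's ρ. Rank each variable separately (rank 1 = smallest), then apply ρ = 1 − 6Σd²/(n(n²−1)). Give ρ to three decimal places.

Ranks of variable 1: 3, 2, 4, 5, 1
Ranks of variable 2: 3, 4, 1, 5, 2
d = r₁ − r₂: 0, -2, 3, 0, -1
d²: 0, 4, 9, 0, 1; Σd² = 14
ρ = 1 − 6·14/(5·24) = 1 − 84/120 = 0.300

0.300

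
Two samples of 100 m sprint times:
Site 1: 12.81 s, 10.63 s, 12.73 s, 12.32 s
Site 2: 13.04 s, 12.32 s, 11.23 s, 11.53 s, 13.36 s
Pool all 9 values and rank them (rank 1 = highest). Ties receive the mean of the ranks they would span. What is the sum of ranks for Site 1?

Sorted (descending): 13.36, 13.04, 12.81, 12.73, 12.32, 12.32, 11.53, 11.23, 10.63
The 2 values of 12.32 occupy positions 5–6 → average rank (5+6)/2 = 5.5.
Site 1 values → pooled ranks: 12.81→3, 10.63→9, 12.73→4, 12.32→5.5
Rank sum = 3 + 9 + 4 + 5.5 = 21.5

21.5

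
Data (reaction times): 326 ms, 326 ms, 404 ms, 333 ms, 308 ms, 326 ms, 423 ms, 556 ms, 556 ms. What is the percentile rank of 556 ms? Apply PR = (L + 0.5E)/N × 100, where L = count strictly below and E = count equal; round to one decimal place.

N = 9.
Strictly below 556: 7. Equal to 556: 2.
PR = (7 + 0.5·2)/9 × 100 = 88.9

88.9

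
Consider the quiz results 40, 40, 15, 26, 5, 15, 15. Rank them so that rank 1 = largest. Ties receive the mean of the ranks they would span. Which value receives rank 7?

5

Sorted (descending): 40, 40, 26, 15, 15, 15, 5
The 2 values of 40 occupy positions 1–2 → average rank (1+2)/2 = 1.5.
The 3 values of 15 occupy positions 4–6 → average rank 5.
Rank 7 → value 5.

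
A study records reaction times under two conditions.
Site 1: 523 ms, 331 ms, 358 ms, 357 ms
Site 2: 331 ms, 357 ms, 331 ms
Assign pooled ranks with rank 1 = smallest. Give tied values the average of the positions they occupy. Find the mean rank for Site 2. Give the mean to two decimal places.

2.83

Sorted (ascending): 331, 331, 331, 357, 357, 358, 523
The 3 values of 331 occupy positions 1–3 → average rank 2.
The 2 values of 357 occupy positions 4–5 → average rank (4+5)/2 = 4.5.
Site 2 values → pooled ranks: 331→2, 357→4.5, 331→2
Mean rank = (2 + 4.5 + 2) / 3 = 2.83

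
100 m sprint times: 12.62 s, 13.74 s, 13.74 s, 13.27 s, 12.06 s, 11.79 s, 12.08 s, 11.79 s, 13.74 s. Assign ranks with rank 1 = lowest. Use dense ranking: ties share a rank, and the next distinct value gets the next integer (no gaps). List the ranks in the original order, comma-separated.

Sorted (ascending): 11.79, 11.79, 12.06, 12.08, 12.62, 13.27, 13.74, 13.74, 13.74
The 2 values of 11.79 share dense rank 1.
The 3 values of 13.74 share dense rank 6.
Remaining distinct values take the next consecutive integers.

4, 6, 6, 5, 2, 1, 3, 1, 6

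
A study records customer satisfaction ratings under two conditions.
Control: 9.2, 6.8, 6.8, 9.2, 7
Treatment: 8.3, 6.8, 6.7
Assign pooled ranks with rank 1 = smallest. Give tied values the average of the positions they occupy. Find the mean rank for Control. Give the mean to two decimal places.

5.20

Sorted (ascending): 6.7, 6.8, 6.8, 6.8, 7, 8.3, 9.2, 9.2
The 3 values of 6.8 occupy positions 2–4 → average rank 3.
The 2 values of 9.2 occupy positions 7–8 → average rank (7+8)/2 = 7.5.
Control values → pooled ranks: 9.2→7.5, 6.8→3, 6.8→3, 9.2→7.5, 7→5
Mean rank = (7.5 + 3 + 3 + 7.5 + 5) / 5 = 5.20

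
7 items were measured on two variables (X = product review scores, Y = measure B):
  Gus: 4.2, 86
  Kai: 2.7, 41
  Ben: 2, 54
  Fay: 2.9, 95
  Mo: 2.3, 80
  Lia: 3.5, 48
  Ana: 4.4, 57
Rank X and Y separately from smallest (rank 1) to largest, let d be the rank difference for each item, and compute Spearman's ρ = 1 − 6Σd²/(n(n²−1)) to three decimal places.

0.214

Ranks of variable 1: 6, 3, 1, 4, 2, 5, 7
Ranks of variable 2: 6, 1, 3, 7, 5, 2, 4
d = r₁ − r₂: 0, 2, -2, -3, -3, 3, 3
d²: 0, 4, 4, 9, 9, 9, 9; Σd² = 44
ρ = 1 − 6·44/(7·48) = 1 − 264/336 = 0.214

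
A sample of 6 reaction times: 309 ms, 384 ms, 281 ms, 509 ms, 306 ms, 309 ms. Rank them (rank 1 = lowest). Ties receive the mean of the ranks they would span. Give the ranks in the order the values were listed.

Sorted (ascending): 281, 306, 309, 309, 384, 509
The 2 values of 309 occupy positions 3–4 → average rank (3+4)/2 = 3.5.

3.5, 5, 1, 6, 2, 3.5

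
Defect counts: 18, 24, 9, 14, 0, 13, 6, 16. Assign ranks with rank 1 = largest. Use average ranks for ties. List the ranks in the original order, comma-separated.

2, 1, 6, 4, 8, 5, 7, 3

Sorted (descending): 24, 18, 16, 14, 13, 9, 6, 0
No ties — each value takes its position as its rank.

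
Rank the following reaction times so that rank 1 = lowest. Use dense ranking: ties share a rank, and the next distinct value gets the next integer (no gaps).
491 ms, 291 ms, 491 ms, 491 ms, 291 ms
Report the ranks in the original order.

2, 1, 2, 2, 1

Sorted (ascending): 291, 291, 491, 491, 491
The 2 values of 291 share dense rank 1.
The 3 values of 491 share dense rank 2.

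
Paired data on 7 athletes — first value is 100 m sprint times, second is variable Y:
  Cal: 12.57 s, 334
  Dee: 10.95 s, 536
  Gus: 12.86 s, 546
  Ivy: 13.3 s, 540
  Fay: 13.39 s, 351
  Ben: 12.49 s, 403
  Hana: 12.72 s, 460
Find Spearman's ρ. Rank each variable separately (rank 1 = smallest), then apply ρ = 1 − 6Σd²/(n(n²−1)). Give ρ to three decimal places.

Ranks of variable 1: 3, 1, 5, 6, 7, 2, 4
Ranks of variable 2: 1, 5, 7, 6, 2, 3, 4
d = r₁ − r₂: 2, -4, -2, 0, 5, -1, 0
d²: 4, 16, 4, 0, 25, 1, 0; Σd² = 50
ρ = 1 − 6·50/(7·48) = 1 − 300/336 = 0.107

0.107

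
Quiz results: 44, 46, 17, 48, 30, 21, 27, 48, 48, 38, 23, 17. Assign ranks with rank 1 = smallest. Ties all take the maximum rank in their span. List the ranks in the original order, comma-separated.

8, 9, 2, 12, 6, 3, 5, 12, 12, 7, 4, 2

Sorted (ascending): 17, 17, 21, 23, 27, 30, 38, 44, 46, 48, 48, 48
The 2 values of 17 occupy positions 1–2 → each gets rank 2.
The 3 values of 48 occupy positions 10–12 → each gets rank 12.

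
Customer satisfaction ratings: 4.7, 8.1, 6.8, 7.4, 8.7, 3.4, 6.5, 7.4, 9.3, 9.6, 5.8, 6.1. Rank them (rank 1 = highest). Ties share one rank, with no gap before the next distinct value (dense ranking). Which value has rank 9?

Sorted (descending): 9.6, 9.3, 8.7, 8.1, 7.4, 7.4, 6.8, 6.5, 6.1, 5.8, 4.7, 3.4
The 2 values of 7.4 share dense rank 5.
Remaining distinct values take the next consecutive integers.
Rank 9 → value 5.8.

5.8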